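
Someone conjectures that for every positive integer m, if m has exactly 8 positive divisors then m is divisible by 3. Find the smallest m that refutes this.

For m = 24, 30 the conclusion holds.
m = 40: τ(40) = 8; 40 mod 3 = 1.
So m = 40 is the smallest counterexample.

m = 40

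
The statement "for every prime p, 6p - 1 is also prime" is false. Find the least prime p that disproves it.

The first 4 eligible values, up to p = 7, all satisfy the conclusion.
p = 11: 6p - 1 = 65 = 5 × 13, not prime.

p = 11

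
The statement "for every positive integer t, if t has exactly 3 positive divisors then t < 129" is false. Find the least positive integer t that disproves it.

t = 169

A counterexample is any positive integer t such that t has exactly 3 positive divisors but the claim fails; we check each in order.
For t = 4, 9, 25, 49, 121 the conclusion holds.
t = 169: τ(169) = 3; 169 ≥ 129.
So t = 169 is the smallest counterexample.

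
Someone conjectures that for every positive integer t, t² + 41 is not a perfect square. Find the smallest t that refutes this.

We need the least positive integer t for which t² + 41 is a perfect square.
For t = 1, 2, 3, 4, …, 17, 18, 19 the conclusion holds.
t = 20: 20² + 41 = 441 = 21², a perfect square.
So t = 20 is the smallest counterexample.

t = 20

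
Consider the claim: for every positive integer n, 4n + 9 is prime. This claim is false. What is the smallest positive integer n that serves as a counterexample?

n = 3

A counterexample is any positive integer n such that 4n + 9 is not prime; we check each in order.
n = 1: 4n + 9 = 13, prime.
n = 2: 4n + 9 = 17, prime.
n = 3: 4n + 9 = 21 = 3 × 7, composite.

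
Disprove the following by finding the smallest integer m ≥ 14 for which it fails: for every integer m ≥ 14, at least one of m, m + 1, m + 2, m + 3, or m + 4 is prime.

m = 24

Check each integer m ≥ 14 in order until m, m + 1, m + 2, m + 3, m + 4 are all composite.
For m = 14, 15, 16, 17, 18, 19, 20, 21, 22, 23 the conclusion holds.
m = 24: 24 = 2 × 12; 25 = 5 × 5; 26 = 2 × 13; 27 = 3 × 9; 28 = 2 × 14 — all composite.
Thus m = 24 disproves the claim, and no smaller m works.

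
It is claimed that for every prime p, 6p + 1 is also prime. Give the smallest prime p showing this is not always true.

We need the least prime p for which 6p + 1 is not prime.
p = 2: 6p + 1 = 13, prime.
p = 3: 6p + 1 = 19, prime.
p = 5: 6p + 1 = 31, prime.
p = 7: 6p + 1 = 43, prime.
p = 11: 6p + 1 = 67, prime.
p = 13: 6p + 1 = 79, prime.
p = 17: 6p + 1 = 103, prime.
p = 19: 6p + 1 = 115 = 5 × 23, not prime.

p = 19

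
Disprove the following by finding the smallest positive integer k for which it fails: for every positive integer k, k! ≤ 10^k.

k = 25

A counterexample is any positive integer k such that k! > 10^k; we check each in order.
For k = 1, 2, 3, 4, …, 22, 23, 24 the conclusion holds.
k = 25: k! = 15511210043330985984000000 and 10^k = 10000000000000000000000000, so 15511210043330985984000000 > 10000000000000000000000000.
Hence k = 25 is a counterexample.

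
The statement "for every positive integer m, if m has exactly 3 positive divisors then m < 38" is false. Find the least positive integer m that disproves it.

A counterexample is any positive integer m such that m has exactly 3 positive divisors but the claim fails; we check each in order.
m = 4: τ(4) = 3; 4 < 38.
m = 9: τ(9) = 3; 9 < 38.
m = 25: τ(25) = 3; 25 < 38.
m = 49: τ(49) = 3; 49 ≥ 38.

m = 49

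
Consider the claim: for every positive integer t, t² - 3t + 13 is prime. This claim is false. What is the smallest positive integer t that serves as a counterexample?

t = 12

The first 11 eligible values, up to t = 11, all satisfy the conclusion.
t = 12: t² - 3t + 13 = 121 = 11 × 11, composite.
Thus t = 12 disproves the claim, and no smaller t works.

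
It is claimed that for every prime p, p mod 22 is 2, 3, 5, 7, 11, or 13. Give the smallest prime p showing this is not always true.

We need the least prime p for which the claim fails.
p = 2: 2 mod 22 = 2.
p = 3: 3 mod 22 = 3.
p = 5: 5 mod 22 = 5.
p = 7: 7 mod 22 = 7.
p = 11: 11 mod 22 = 11.
p = 13: 13 mod 22 = 13.
p = 17: 17 mod 22 = 17 — not in {2, 3, 5, 7, 11, 13}.
Hence p = 17 is a counterexample.

p = 17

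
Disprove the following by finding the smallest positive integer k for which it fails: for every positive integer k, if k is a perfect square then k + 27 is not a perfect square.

A counterexample is any positive integer k such that k is a perfect square but k + 27 is a perfect square; we check each in order.
k = 1: 1 + 27 = 28, not a perfect square.
k = 4: 4 + 27 = 31, not a perfect square.
k = 9: 9 = 3² and 9 + 27 = 36 = 6².
So k = 9 is the smallest counterexample.

k = 9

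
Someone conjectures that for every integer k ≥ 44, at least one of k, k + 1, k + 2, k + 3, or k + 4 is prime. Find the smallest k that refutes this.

For k = 44, 45, 46, 47 the conclusion holds.
k = 48: 48 = 2 × 24; 49 = 7 × 7; 50 = 2 × 25; 51 = 3 × 17; 52 = 2 × 26 — all composite.
So k = 48 is the smallest counterexample.

k = 48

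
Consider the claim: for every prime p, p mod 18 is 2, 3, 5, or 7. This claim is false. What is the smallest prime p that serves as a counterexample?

p = 11

A counterexample is any prime p such that the claim fails; we check each in order.
The first 4 eligible values, up to p = 7, all satisfy the conclusion.
p = 11: 11 mod 18 = 11 — not in {2, 3, 5, 7}.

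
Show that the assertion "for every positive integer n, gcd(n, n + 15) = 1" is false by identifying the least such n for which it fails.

n = 3

Check each positive integer n in order until gcd(n, n + 15) > 1.
n = 1: gcd(1, 16) = 1.
n = 2: gcd(2, 17) = 1.
n = 3: gcd(3, 18) = 3.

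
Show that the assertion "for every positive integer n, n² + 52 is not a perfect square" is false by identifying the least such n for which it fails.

n = 12

We need the least positive integer n for which n² + 52 is a perfect square.
For n = 1, 2, 3, 4, …, 9, 10, 11 the conclusion holds.
n = 12: 12² + 52 = 196 = 14², a perfect square.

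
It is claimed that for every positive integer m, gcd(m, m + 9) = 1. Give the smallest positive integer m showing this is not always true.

Check each positive integer m in order until gcd(m, m + 9) > 1.
m = 1: gcd(1, 10) = 1.
m = 2: gcd(2, 11) = 1.
m = 3: gcd(3, 12) = 3.
Thus m = 3 disproves the claim, and no smaller m works.

m = 3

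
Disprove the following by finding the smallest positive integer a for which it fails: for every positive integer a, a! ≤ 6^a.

a = 14

We need the least positive integer a for which a! > 6^a.
The first 13 eligible values, up to a = 13, all satisfy the conclusion.
a = 14: a! = 87178291200 and 6^a = 78364164096, so 87178291200 > 78364164096.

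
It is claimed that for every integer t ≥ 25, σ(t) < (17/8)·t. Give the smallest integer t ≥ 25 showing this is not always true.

t = 30

For t = 25, 26, 27, 28, 29 the conclusion holds.
t = 30: σ(30) = 72; 72 ≥ 255/4.
Hence t = 30 is a counterexample.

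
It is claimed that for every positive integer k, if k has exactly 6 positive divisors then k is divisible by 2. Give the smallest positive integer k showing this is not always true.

k = 45

The first 6 eligible values, up to k = 44, all satisfy the conclusion.
k = 45: τ(45) = 6; 45 mod 2 = 1.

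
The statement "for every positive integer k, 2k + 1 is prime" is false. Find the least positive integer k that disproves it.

k = 4

A counterexample is any positive integer k such that 2k + 1 is not prime; we check each in order.
For k = 1, 2, 3 the conclusion holds.
k = 4: 2k + 1 = 9 = 3 × 3, composite.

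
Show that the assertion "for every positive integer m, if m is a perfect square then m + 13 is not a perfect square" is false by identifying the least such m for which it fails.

m = 36

Check each positive integer m in order until m is a perfect square but m + 13 is a perfect square.
m = 1: 1 + 13 = 14, not a perfect square.
m = 4: 4 + 13 = 17, not a perfect square.
m = 9: 9 + 13 = 22, not a perfect square.
m = 16: 16 + 13 = 29, not a perfect square.
m = 25: 25 + 13 = 38, not a perfect square.
m = 36: 36 = 6² and 36 + 13 = 49 = 7².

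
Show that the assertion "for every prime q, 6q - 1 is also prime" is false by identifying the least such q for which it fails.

Check each prime q in order until 6q - 1 is not prime.
q = 2: 6q - 1 = 11, prime.
q = 3: 6q - 1 = 17, prime.
q = 5: 6q - 1 = 29, prime.
q = 7: 6q - 1 = 41, prime.
q = 11: 6q - 1 = 65 = 5 × 13, not prime.

q = 11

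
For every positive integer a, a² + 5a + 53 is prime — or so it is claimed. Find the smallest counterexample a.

a = 3

a = 1: a² + 5a + 53 = 59, prime.
a = 2: a² + 5a + 53 = 67, prime.
a = 3: a² + 5a + 53 = 77 = 7 × 11, composite.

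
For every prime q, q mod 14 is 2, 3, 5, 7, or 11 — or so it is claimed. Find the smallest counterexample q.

A counterexample is any prime q such that the claim fails; we check each in order.
The first 5 eligible values, up to q = 11, all satisfy the conclusion.
q = 13: 13 mod 14 = 13 — not in {2, 3, 5, 7, 11}.

q = 13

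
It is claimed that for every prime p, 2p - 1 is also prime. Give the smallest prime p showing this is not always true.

p = 5

Check each prime p in order until 2p - 1 is not prime.
For p = 2, 3 the conclusion holds.
p = 5: 2p - 1 = 9 = 3 × 3, not prime.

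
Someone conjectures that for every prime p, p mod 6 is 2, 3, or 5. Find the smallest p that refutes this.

We need the least prime p for which the claim fails.
For p = 2, 3, 5 the conclusion holds.
p = 7: 7 mod 6 = 1 — not in {2, 3, 5}.

p = 7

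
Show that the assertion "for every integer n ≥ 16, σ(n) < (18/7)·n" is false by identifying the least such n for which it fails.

n = 48

We need the least integer n ≥ 16 for which the claim fails.
For n = 16, 17, 18, 19, …, 45, 46, 47 the conclusion holds.
n = 48: σ(48) = 124; 124 ≥ 864/7.
So n = 48 is the smallest counterexample.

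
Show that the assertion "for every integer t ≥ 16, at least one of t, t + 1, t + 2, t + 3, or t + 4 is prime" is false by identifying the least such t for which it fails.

t = 16: 17 is prime.
t = 17: 17 is prime.
t = 18: 19 is prime.
t = 19: 19 is prime.
t = 20: 23 is prime.
t = 21: 23 is prime.
t = 22: 23 is prime.
t = 23: 23 is prime.
t = 24: 24 = 2 × 12; 25 = 5 × 5; 26 = 2 × 13; 27 = 3 × 9; 28 = 2 × 14 — all composite.
Hence t = 24 is a counterexample.

t = 24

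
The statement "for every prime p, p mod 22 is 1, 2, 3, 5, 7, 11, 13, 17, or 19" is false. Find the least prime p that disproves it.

Check each prime p in order until the claim fails.
The first 10 eligible values, up to p = 29, all satisfy the conclusion.
p = 31: 31 mod 22 = 9 — not in {1, 2, 3, 5, 7, 11, 13, 17, 19}.
Hence p = 31 is a counterexample.

p = 31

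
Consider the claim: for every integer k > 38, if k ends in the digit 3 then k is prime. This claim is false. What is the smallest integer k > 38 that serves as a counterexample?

k = 63

For k = 43, 53 the conclusion holds.
k = 63: 63 ends in 3; 63 = 3 × 21, composite.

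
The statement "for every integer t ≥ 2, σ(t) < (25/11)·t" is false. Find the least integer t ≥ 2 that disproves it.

Check each integer t ≥ 2 in order until the claim fails.
For t = 2, 3, 4, 5, 6, 7, 8, 9, 10, 11 the conclusion holds.
t = 12: σ(12) = 28; 28 ≥ 300/11.
Hence t = 12 is a counterexample.

t = 12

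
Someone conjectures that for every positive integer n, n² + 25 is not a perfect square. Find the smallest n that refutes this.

n = 12

Check each positive integer n in order until n² + 25 is a perfect square.
The first 11 eligible values, up to n = 11, all satisfy the conclusion.
n = 12: 12² + 25 = 169 = 13², a perfect square.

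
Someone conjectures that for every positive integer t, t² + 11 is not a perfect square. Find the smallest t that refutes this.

Check each positive integer t in order until t² + 11 is a perfect square.
For t = 1, 2, 3, 4 the conclusion holds.
t = 5: 5² + 11 = 36 = 6², a perfect square.

t = 5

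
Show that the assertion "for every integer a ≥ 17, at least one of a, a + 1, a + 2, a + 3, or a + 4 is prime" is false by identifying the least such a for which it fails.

Check each integer a ≥ 17 in order until a, a + 1, a + 2, a + 3, a + 4 are all composite.
The first 7 eligible values, up to a = 23, all satisfy the conclusion.
a = 24: 24 = 2 × 12; 25 = 5 × 5; 26 = 2 × 13; 27 = 3 × 9; 28 = 2 × 14 — all composite.

a = 24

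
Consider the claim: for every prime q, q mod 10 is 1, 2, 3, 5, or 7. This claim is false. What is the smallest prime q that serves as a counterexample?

q = 19

Check each prime q in order until the claim fails.
q = 2: 2 mod 10 = 2.
q = 3: 3 mod 10 = 3.
q = 5: 5 mod 10 = 5.
q = 7: 7 mod 10 = 7.
q = 11: 11 mod 10 = 1.
q = 13: 13 mod 10 = 3.
q = 17: 17 mod 10 = 7.
q = 19: 19 mod 10 = 9 — not in {1, 2, 3, 5, 7}.
So q = 19 is the smallest counterexample.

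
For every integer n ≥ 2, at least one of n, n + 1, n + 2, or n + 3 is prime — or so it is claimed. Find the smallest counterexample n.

For n = 2, 3, 4, 5, …, 21, 22, 23 the conclusion holds.
n = 24: 24 = 2 × 12; 25 = 5 × 5; 26 = 2 × 13; 27 = 3 × 9 — all composite.

n = 24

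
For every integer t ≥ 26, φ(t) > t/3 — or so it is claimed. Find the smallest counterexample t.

Check each integer t ≥ 26 in order until the claim fails.
For t = 26, 27, 28, 29 the conclusion holds.
t = 30: φ(30) = 8 and 30/3 = 10, so φ(30) ≤ 30/3.

t = 30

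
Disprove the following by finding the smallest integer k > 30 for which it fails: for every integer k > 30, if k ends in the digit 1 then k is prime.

k = 51

Check each integer k > 30 in order until k ends in the digit 1 but k is not prime.
For k = 31, 41 the conclusion holds.
k = 51: 51 ends in 1; 51 = 3 × 17, composite.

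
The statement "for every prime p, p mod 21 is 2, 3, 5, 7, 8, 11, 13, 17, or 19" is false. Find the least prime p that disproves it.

For p = 2, 3, 5, 7, 11, 13, 17, 19, 23, 29 the conclusion holds.
p = 31: 31 mod 21 = 10 — not in {2, 3, 5, 7, 8, 11, 13, 17, 19}.

p = 31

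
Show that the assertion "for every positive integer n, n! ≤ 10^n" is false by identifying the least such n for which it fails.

The first 24 eligible values, up to n = 24, all satisfy the conclusion.
n = 25: n! = 15511210043330985984000000 and 10^n = 10000000000000000000000000, so 15511210043330985984000000 > 10000000000000000000000000.

n = 25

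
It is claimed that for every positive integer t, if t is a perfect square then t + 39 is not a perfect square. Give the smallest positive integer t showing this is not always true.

We need the least positive integer t for which t is a perfect square but t + 39 is a perfect square.
t = 1: 1 + 39 = 40, not a perfect square.
t = 4: 4 + 39 = 43, not a perfect square.
t = 9: 9 + 39 = 48, not a perfect square.
t = 16: 16 + 39 = 55, not a perfect square.
t = 25: 25 = 5² and 25 + 39 = 64 = 8².
Hence t = 25 is a counterexample.

t = 25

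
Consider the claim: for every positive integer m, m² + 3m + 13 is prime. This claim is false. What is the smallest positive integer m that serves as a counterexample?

m = 9

A counterexample is any positive integer m such that m² + 3m + 13 is not prime; we check each in order.
m = 1: m² + 3m + 13 = 17, prime.
m = 2: m² + 3m + 13 = 23, prime.
m = 3: m² + 3m + 13 = 31, prime.
m = 4: m² + 3m + 13 = 41, prime.
m = 5: m² + 3m + 13 = 53, prime.
m = 6: m² + 3m + 13 = 67, prime.
m = 7: m² + 3m + 13 = 83, prime.
m = 8: m² + 3m + 13 = 101, prime.
m = 9: m² + 3m + 13 = 121 = 11 × 11, composite.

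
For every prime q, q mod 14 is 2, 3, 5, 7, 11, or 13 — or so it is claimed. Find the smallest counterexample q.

A counterexample is any prime q such that the claim fails; we check each in order.
The first 8 eligible values, up to q = 19, all satisfy the conclusion.
q = 23: 23 mod 14 = 9 — not in {2, 3, 5, 7, 11, 13}.
Thus q = 23 disproves the claim, and no smaller q works.

q = 23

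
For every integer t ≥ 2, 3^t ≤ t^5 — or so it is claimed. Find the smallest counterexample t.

For t = 2, 3, 4, 5, 6, 7, 8, 9, 10 the conclusion holds.
t = 11: 3^t = 177147 and t^5 = 161051, so 177147 > 161051.
Thus t = 11 disproves the claim, and no smaller t works.

t = 11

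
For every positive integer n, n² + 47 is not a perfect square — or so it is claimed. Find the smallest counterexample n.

n = 23

Check each positive integer n in order until n² + 47 is a perfect square.
The first 22 eligible values, up to n = 22, all satisfy the conclusion.
n = 23: 23² + 47 = 576 = 24², a perfect square.
So n = 23 is the smallest counterexample.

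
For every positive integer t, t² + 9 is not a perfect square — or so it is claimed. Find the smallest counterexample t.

t = 4

Check each positive integer t in order until t² + 9 is a perfect square.
For t = 1, 2, 3 the conclusion holds.
t = 4: 4² + 9 = 25 = 5², a perfect square.
Thus t = 4 disproves the claim, and no smaller t works.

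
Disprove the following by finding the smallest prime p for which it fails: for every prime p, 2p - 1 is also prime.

A counterexample is any prime p such that 2p - 1 is not prime; we check each in order.
For p = 2, 3 the conclusion holds.
p = 5: 2p - 1 = 9 = 3 × 3, not prime.

p = 5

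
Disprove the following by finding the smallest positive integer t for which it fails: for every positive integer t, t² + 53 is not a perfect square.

For t = 1, 2, 3, 4, …, 23, 24, 25 the conclusion holds.
t = 26: 26² + 53 = 729 = 27², a perfect square.

t = 26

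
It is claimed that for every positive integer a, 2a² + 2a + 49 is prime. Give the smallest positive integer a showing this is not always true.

a = 6

We need the least positive integer a for which 2a² + 2a + 49 is not prime.
The first 5 eligible values, up to a = 5, all satisfy the conclusion.
a = 6: 2a² + 2a + 49 = 133 = 7 × 19, composite.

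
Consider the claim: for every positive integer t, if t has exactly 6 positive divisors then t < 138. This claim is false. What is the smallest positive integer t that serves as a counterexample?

t = 147

We need the least positive integer t for which t has exactly 6 positive divisors but the claim fails.
For t = 12, 18, 20, 28, …, 116, 117, 124 the conclusion holds.
t = 147: τ(147) = 6; 147 ≥ 138.
Thus t = 147 disproves the claim, and no smaller t works.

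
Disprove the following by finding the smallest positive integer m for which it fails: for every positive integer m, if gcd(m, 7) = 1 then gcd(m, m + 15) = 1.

m = 3

Check each positive integer m in order until gcd(m, 7) = 1 but gcd(m, m + 15) > 1.
m = 1: gcd(1, 16) = 1.
m = 2: gcd(2, 17) = 1.
m = 3: gcd(3, 18) = 3.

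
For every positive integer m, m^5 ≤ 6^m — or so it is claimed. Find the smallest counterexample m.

m = 3

m = 1: m^5 = 1 and 6^m = 6, so 1 ≤ 6.
m = 2: m^5 = 32 and 6^m = 36, so 32 ≤ 36.
m = 3: m^5 = 243 and 6^m = 216, so 243 > 216.
Hence m = 3 is a counterexample.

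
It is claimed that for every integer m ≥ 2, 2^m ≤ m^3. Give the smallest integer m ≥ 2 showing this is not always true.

m = 10

A counterexample is any integer m ≥ 2 such that 2^m > m^3; we check each in order.
m = 2: 2^m = 4 and m^3 = 8, so 4 ≤ 8.
m = 3: 2^m = 8 and m^3 = 27, so 8 ≤ 27.
m = 4: 2^m = 16 and m^3 = 64, so 16 ≤ 64.
m = 5: 2^m = 32 and m^3 = 125, so 32 ≤ 125.
m = 6: 2^m = 64 and m^3 = 216, so 64 ≤ 216.
m = 7: 2^m = 128 and m^3 = 343, so 128 ≤ 343.
m = 8: 2^m = 256 and m^3 = 512, so 256 ≤ 512.
m = 9: 2^m = 512 and m^3 = 729, so 512 ≤ 729.
m = 10: 2^m = 1024 and m^3 = 1000, so 1024 > 1000.
Thus m = 10 disproves the claim, and no smaller m works.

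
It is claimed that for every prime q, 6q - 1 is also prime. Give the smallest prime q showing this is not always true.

q = 11

The first 4 eligible values, up to q = 7, all satisfy the conclusion.
q = 11: 6q - 1 = 65 = 5 × 13, not prime.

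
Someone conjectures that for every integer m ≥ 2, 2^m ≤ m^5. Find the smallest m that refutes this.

We need the least integer m ≥ 2 for which 2^m > m^5.
For m = 2, 3, 4, 5, …, 20, 21, 22 the conclusion holds.
m = 23: 2^m = 8388608 and m^5 = 6436343, so 8388608 > 6436343.
Hence m = 23 is a counterexample.

m = 23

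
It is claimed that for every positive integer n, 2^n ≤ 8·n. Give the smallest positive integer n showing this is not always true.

n = 6

A counterexample is any positive integer n such that 2^n > 8·n; we check each in order.
For n = 1, 2, 3, 4, 5 the conclusion holds.
n = 6: 2^n = 64 and 8·n = 48, so 64 > 48.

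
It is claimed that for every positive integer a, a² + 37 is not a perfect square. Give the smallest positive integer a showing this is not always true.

Check each positive integer a in order until a² + 37 is a perfect square.
For a = 1, 2, 3, 4, …, 15, 16, 17 the conclusion holds.
a = 18: 18² + 37 = 361 = 19², a perfect square.
Hence a = 18 is a counterexample.

a = 18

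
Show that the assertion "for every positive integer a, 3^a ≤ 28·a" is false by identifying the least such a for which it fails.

a = 5

a = 1: 3^a = 3 and 28·a = 28, so 3 ≤ 28.
a = 2: 3^a = 9 and 28·a = 56, so 9 ≤ 56.
a = 3: 3^a = 27 and 28·a = 84, so 27 ≤ 84.
a = 4: 3^a = 81 and 28·a = 112, so 81 ≤ 112.
a = 5: 3^a = 243 and 28·a = 140, so 243 > 140.
So a = 5 is the smallest counterexample.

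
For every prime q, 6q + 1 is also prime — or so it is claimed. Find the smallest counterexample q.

q = 19

A counterexample is any prime q such that 6q + 1 is not prime; we check each in order.
The first 7 eligible values, up to q = 17, all satisfy the conclusion.
q = 19: 6q + 1 = 115 = 5 × 23, not prime.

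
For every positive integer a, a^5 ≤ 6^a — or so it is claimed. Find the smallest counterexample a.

a = 3

A counterexample is any positive integer a such that a^5 > 6^a; we check each in order.
For a = 1, 2 the conclusion holds.
a = 3: a^5 = 243 and 6^a = 216, so 243 > 216.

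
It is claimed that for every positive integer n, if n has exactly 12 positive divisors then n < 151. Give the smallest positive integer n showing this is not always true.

Check each positive integer n in order until n has exactly 12 positive divisors but the claim fails.
The first 10 eligible values, up to n = 150, all satisfy the conclusion.
n = 156: τ(156) = 12; 156 ≥ 151.

n = 156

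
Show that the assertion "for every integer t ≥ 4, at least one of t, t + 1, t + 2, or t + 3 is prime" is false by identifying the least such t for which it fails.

For t = 4, 5, 6, 7, …, 21, 22, 23 the conclusion holds.
t = 24: 24 = 2 × 12; 25 = 5 × 5; 26 = 2 × 13; 27 = 3 × 9 — all composite.

t = 24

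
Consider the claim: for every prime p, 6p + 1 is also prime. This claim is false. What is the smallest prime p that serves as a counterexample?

A counterexample is any prime p such that 6p + 1 is not prime; we check each in order.
The first 7 eligible values, up to p = 17, all satisfy the conclusion.
p = 19: 6p + 1 = 115 = 5 × 23, not prime.
Thus p = 19 disproves the claim, and no smaller p works.

p = 19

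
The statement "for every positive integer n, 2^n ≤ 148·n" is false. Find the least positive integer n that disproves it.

n = 11

We need the least positive integer n for which 2^n > 148·n.
The first 10 eligible values, up to n = 10, all satisfy the conclusion.
n = 11: 2^n = 2048 and 148·n = 1628, so 2048 > 1628.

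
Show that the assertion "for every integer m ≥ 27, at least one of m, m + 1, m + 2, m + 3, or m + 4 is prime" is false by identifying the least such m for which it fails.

m = 32

Check each integer m ≥ 27 in order until m, m + 1, m + 2, m + 3, m + 4 are all composite.
For m = 27, 28, 29, 30, 31 the conclusion holds.
m = 32: 32 = 2 × 16; 33 = 3 × 11; 34 = 2 × 17; 35 = 5 × 7; 36 = 2 × 18 — all composite.
Thus m = 32 disproves the claim, and no smaller m works.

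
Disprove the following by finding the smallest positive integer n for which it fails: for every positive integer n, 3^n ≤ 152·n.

A counterexample is any positive integer n such that 3^n > 152·n; we check each in order.
The first 6 eligible values, up to n = 6, all satisfy the conclusion.
n = 7: 3^n = 2187 and 152·n = 1064, so 2187 > 1064.
Thus n = 7 disproves the claim, and no smaller n works.

n = 7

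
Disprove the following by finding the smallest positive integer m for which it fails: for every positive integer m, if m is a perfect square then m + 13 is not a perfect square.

A counterexample is any positive integer m such that m is a perfect square but m + 13 is a perfect square; we check each in order.
The first 5 eligible values, up to m = 25, all satisfy the conclusion.
m = 36: 36 = 6² and 36 + 13 = 49 = 7².
Thus m = 36 disproves the claim, and no smaller m works.

m = 36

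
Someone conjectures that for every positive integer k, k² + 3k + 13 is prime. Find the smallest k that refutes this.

k = 9

Check each positive integer k in order until k² + 3k + 13 is not prime.
k = 1: k² + 3k + 13 = 17, prime.
k = 2: k² + 3k + 13 = 23, prime.
k = 3: k² + 3k + 13 = 31, prime.
k = 4: k² + 3k + 13 = 41, prime.
k = 5: k² + 3k + 13 = 53, prime.
k = 6: k² + 3k + 13 = 67, prime.
k = 7: k² + 3k + 13 = 83, prime.
k = 8: k² + 3k + 13 = 101, prime.
k = 9: k² + 3k + 13 = 121 = 11 × 11, composite.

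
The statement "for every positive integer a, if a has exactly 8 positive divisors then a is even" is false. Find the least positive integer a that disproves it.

Check each positive integer a in order until a has exactly 8 positive divisors but a is odd.
For a = 24, 30, 40, 42, …, 88, 102, 104 the conclusion holds.
a = 105: divisors of 105: 1, 3, 5, 7, 15, 21, 35, 105; 105 is odd.
Thus a = 105 disproves the claim, and no smaller a works.

a = 105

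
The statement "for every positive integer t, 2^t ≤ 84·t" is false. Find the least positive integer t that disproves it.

t = 10

A counterexample is any positive integer t such that 2^t > 84·t; we check each in order.
The first 9 eligible values, up to t = 9, all satisfy the conclusion.
t = 10: 2^t = 1024 and 84·t = 840, so 1024 > 840.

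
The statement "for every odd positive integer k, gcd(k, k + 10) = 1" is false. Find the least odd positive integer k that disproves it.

k = 5

We need the least odd positive integer k for which gcd(k, k + 10) > 1.
k = 1: gcd(1, 11) = 1.
k = 3: gcd(3, 13) = 1.
k = 5: gcd(5, 15) = 5.
So k = 5 is the smallest counterexample.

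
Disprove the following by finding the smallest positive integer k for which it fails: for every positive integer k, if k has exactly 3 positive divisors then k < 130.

k = 169

We need the least positive integer k for which k has exactly 3 positive divisors but the claim fails.
For k = 4, 9, 25, 49, 121 the conclusion holds.
k = 169: τ(169) = 3; 169 ≥ 130.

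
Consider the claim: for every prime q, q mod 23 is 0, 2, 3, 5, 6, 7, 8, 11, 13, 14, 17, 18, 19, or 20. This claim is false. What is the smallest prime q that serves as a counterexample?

A counterexample is any prime q such that the claim fails; we check each in order.
The first 14 eligible values, up to q = 43, all satisfy the conclusion.
q = 47: 47 mod 23 = 1 — not in {0, 2, 3, 5, 6, 7, 8, 11, 13, 14, 17, 18, 19, 20}.
Thus q = 47 disproves the claim, and no smaller q works.

q = 47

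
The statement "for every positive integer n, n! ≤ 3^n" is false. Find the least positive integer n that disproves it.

n = 7

Check each positive integer n in order until n! > 3^n.
n = 1: n! = 1 and 3^n = 3, so 1 ≤ 3.
n = 2: n! = 2 and 3^n = 9, so 2 ≤ 9.
n = 3: n! = 6 and 3^n = 27, so 6 ≤ 27.
n = 4: n! = 24 and 3^n = 81, so 24 ≤ 81.
n = 5: n! = 120 and 3^n = 243, so 120 ≤ 243.
n = 6: n! = 720 and 3^n = 729, so 720 ≤ 729.
n = 7: n! = 5040 and 3^n = 2187, so 5040 > 2187.
Thus n = 7 disproves the claim, and no smaller n works.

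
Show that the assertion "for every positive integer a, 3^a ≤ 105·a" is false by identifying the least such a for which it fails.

a = 6

For a = 1, 2, 3, 4, 5 the conclusion holds.
a = 6: 3^a = 729 and 105·a = 630, so 729 > 630.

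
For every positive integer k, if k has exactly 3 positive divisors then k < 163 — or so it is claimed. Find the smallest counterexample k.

We need the least positive integer k for which k has exactly 3 positive divisors but the claim fails.
The first 5 eligible values, up to k = 121, all satisfy the conclusion.
k = 169: τ(169) = 3; 169 ≥ 163.
Thus k = 169 disproves the claim, and no smaller k works.

k = 169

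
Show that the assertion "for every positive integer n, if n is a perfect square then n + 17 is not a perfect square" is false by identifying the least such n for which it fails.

A counterexample is any positive integer n such that n is a perfect square but n + 17 is a perfect square; we check each in order.
The first 7 eligible values, up to n = 49, all satisfy the conclusion.
n = 64: 64 = 8² and 64 + 17 = 81 = 9².
Thus n = 64 disproves the claim, and no smaller n works.

n = 64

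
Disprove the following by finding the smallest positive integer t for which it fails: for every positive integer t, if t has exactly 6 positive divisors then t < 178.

t = 188

We need the least positive integer t for which t has exactly 6 positive divisors but the claim fails.
The first 26 eligible values, up to t = 175, all satisfy the conclusion.
t = 188: τ(188) = 6; 188 ≥ 178.
Hence t = 188 is a counterexample.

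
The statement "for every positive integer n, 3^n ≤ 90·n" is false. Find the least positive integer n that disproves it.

A counterexample is any positive integer n such that 3^n > 90·n; we check each in order.
n = 1: 3^n = 3 and 90·n = 90, so 3 ≤ 90.
n = 2: 3^n = 9 and 90·n = 180, so 9 ≤ 180.
n = 3: 3^n = 27 and 90·n = 270, so 27 ≤ 270.
n = 4: 3^n = 81 and 90·n = 360, so 81 ≤ 360.
n = 5: 3^n = 243 and 90·n = 450, so 243 ≤ 450.
n = 6: 3^n = 729 and 90·n = 540, so 729 > 540.
Hence n = 6 is a counterexample.

n = 6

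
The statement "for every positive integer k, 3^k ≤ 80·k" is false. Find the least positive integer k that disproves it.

k = 6

A counterexample is any positive integer k such that 3^k > 80·k; we check each in order.
The first 5 eligible values, up to k = 5, all satisfy the conclusion.
k = 6: 3^k = 729 and 80·k = 480, so 729 > 480.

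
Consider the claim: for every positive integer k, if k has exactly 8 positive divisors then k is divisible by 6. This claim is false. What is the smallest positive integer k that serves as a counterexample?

k = 40

We need the least positive integer k for which k has exactly 8 positive divisors but k is not divisible by 6.
For k = 24, 30 the conclusion holds.
k = 40: τ(40) = 8; 40 mod 6 = 4.
So k = 40 is the smallest counterexample.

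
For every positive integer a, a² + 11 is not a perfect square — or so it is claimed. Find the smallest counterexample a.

For a = 1, 2, 3, 4 the conclusion holds.
a = 5: 5² + 11 = 36 = 6², a perfect square.

a = 5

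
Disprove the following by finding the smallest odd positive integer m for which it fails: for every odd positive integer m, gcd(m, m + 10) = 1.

m = 1: gcd(1, 11) = 1.
m = 3: gcd(3, 13) = 1.
m = 5: gcd(5, 15) = 5.

m = 5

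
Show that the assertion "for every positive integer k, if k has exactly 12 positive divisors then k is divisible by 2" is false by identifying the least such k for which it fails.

k = 315

We need the least positive integer k for which k has exactly 12 positive divisors but k is not divisible by 2.
For k = 60, 72, 84, 90, …, 294, 306, 308 the conclusion holds.
k = 315: τ(315) = 12; 315 mod 2 = 1.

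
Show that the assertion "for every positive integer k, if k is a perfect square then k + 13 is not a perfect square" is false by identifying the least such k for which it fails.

k = 36

The first 5 eligible values, up to k = 25, all satisfy the conclusion.
k = 36: 36 = 6² and 36 + 13 = 49 = 7².
Thus k = 36 disproves the claim, and no smaller k works.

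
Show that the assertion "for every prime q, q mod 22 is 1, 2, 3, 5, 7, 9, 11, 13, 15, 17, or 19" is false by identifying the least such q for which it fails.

q = 43

Check each prime q in order until the claim fails.
The first 13 eligible values, up to q = 41, all satisfy the conclusion.
q = 43: 43 mod 22 = 21 — not in {1, 2, 3, 5, 7, 9, 11, 13, 15, 17, 19}.
Thus q = 43 disproves the claim, and no smaller q works.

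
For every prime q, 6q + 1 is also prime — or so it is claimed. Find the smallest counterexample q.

q = 2: 6q + 1 = 13, prime.
q = 3: 6q + 1 = 19, prime.
q = 5: 6q + 1 = 31, prime.
q = 7: 6q + 1 = 43, prime.
q = 11: 6q + 1 = 67, prime.
q = 13: 6q + 1 = 79, prime.
q = 17: 6q + 1 = 103, prime.
q = 19: 6q + 1 = 115 = 5 × 23, not prime.

q = 19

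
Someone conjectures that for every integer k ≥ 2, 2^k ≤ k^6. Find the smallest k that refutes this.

For k = 2, 3, 4, 5, …, 27, 28, 29 the conclusion holds.
k = 30: 2^k = 1073741824 and k^6 = 729000000, so 1073741824 > 729000000.
Hence k = 30 is a counterexample.

k = 30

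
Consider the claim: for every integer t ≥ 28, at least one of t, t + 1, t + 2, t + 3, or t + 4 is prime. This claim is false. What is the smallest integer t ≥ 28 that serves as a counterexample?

t = 32

The first 4 eligible values, up to t = 31, all satisfy the conclusion.
t = 32: 32 = 2 × 16; 33 = 3 × 11; 34 = 2 × 17; 35 = 5 × 7; 36 = 2 × 18 — all composite.
So t = 32 is the smallest counterexample.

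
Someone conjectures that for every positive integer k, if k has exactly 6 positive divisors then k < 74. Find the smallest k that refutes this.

A counterexample is any positive integer k such that k has exactly 6 positive divisors but the claim fails; we check each in order.
For k = 12, 18, 20, 28, …, 52, 63, 68 the conclusion holds.
k = 75: τ(75) = 6; 75 ≥ 74.

k = 75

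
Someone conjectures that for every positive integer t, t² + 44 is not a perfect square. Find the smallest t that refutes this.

t = 10

For t = 1, 2, 3, 4, 5, 6, 7, 8, 9 the conclusion holds.
t = 10: 10² + 44 = 144 = 12², a perfect square.
Thus t = 10 disproves the claim, and no smaller t works.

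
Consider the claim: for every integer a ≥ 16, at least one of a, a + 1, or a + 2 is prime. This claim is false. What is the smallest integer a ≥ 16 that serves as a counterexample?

a = 16: 17 is prime.
a = 17: 17 is prime.
a = 18: 19 is prime.
a = 19: 19 is prime.
a = 20: 20 = 2 × 10; 21 = 3 × 7; 22 = 2 × 11 — all composite.
Hence a = 20 is a counterexample.

a = 20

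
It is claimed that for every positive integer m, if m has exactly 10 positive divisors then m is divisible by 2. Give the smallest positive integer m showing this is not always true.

A counterexample is any positive integer m such that m has exactly 10 positive divisors but m is not divisible by 2; we check each in order.
The first 9 eligible values, up to m = 368, all satisfy the conclusion.
m = 405: τ(405) = 10; 405 mod 2 = 1.

m = 405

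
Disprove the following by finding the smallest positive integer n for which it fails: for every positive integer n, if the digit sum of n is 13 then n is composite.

n = 67

For n = 49, 58 the conclusion holds.
n = 67: digit sum 13; 67 is prime, not composite.
Hence n = 67 is a counterexample.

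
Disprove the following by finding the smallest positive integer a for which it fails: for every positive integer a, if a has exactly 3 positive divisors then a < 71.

a = 121

A counterexample is any positive integer a such that a has exactly 3 positive divisors but the claim fails; we check each in order.
The first 4 eligible values, up to a = 49, all satisfy the conclusion.
a = 121: τ(121) = 3; 121 ≥ 71.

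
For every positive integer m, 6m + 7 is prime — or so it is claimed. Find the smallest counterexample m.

m = 3

For m = 1, 2 the conclusion holds.
m = 3: 6m + 7 = 25 = 5 × 5, composite.
Thus m = 3 disproves the claim, and no smaller m works.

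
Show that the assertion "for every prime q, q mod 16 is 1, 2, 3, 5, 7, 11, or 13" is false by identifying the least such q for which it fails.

For q = 2, 3, 5, 7, 11, 13, 17, 19, 23, 29 the conclusion holds.
q = 31: 31 mod 16 = 15 — not in {1, 2, 3, 5, 7, 11, 13}.
So q = 31 is the smallest counterexample.

q = 31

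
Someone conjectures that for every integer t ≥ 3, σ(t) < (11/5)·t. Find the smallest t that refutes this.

For t = 3, 4, 5, 6, 7, 8, 9, 10, 11 the conclusion holds.
t = 12: σ(12) = 28; 28 ≥ 132/5.
Hence t = 12 is a counterexample.

t = 12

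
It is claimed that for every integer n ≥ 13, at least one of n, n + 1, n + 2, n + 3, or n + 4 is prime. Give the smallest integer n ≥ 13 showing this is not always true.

n = 24

A counterexample is any integer n ≥ 13 such that n, n + 1, n + 2, n + 3, n + 4 are all composite; we check each in order.
For n = 13, 14, 15, 16, …, 21, 22, 23 the conclusion holds.
n = 24: 24 = 2 × 12; 25 = 5 × 5; 26 = 2 × 13; 27 = 3 × 9; 28 = 2 × 14 — all composite.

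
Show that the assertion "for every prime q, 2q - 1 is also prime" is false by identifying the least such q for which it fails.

A counterexample is any prime q such that 2q - 1 is not prime; we check each in order.
q = 2: 2q - 1 = 3, prime.
q = 3: 2q - 1 = 5, prime.
q = 5: 2q - 1 = 9 = 3 × 3, not prime.
So q = 5 is the smallest counterexample.

q = 5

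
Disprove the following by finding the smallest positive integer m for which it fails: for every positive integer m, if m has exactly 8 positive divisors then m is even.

m = 105

The first 12 eligible values, up to m = 104, all satisfy the conclusion.
m = 105: divisors of 105: 1, 3, 5, 7, 15, 21, 35, 105; 105 is odd.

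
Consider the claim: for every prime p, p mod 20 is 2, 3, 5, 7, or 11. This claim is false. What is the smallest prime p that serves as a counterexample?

p = 13

p = 2: 2 mod 20 = 2.
p = 3: 3 mod 20 = 3.
p = 5: 5 mod 20 = 5.
p = 7: 7 mod 20 = 7.
p = 11: 11 mod 20 = 11.
p = 13: 13 mod 20 = 13 — not in {2, 3, 5, 7, 11}.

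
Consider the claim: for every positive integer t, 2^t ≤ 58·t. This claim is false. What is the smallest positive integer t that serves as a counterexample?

We need the least positive integer t for which 2^t > 58·t.
The first 9 eligible values, up to t = 9, all satisfy the conclusion.
t = 10: 2^t = 1024 and 58·t = 580, so 1024 > 580.

t = 10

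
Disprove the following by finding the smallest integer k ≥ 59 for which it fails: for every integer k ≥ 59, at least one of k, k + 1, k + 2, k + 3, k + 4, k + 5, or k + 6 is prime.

For k = 59, 60, 61, 62, …, 87, 88, 89 the conclusion holds.
k = 90: 90 = 2 × 45; 91 = 7 × 13; 92 = 2 × 46; 93 = 3 × 31; 94 = 2 × 47; 95 = 5 × 19; 96 = 2 × 48 — all composite.
Hence k = 90 is a counterexample.

k = 90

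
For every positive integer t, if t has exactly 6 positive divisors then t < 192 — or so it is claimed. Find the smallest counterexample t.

t = 207

We need the least positive integer t for which t has exactly 6 positive divisors but the claim fails.
For t = 12, 18, 20, 28, …, 172, 175, 188 the conclusion holds.
t = 207: τ(207) = 6; 207 ≥ 192.
Hence t = 207 is a counterexample.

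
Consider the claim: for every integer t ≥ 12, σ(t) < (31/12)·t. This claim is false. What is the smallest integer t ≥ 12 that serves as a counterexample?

t = 48

A counterexample is any integer t ≥ 12 such that the claim fails; we check each in order.
For t = 12, 13, 14, 15, …, 45, 46, 47 the conclusion holds.
t = 48: σ(48) = 124; 124 ≥ 124.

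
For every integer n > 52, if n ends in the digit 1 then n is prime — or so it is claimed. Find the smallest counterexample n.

n = 81

For n = 61, 71 the conclusion holds.
n = 81: 81 ends in 1; 81 = 3 × 27, composite.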